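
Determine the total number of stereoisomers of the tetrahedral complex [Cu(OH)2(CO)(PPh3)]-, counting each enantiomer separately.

1

All four vertices of a tetrahedron are equivalent and mutually adjacent, so cis/trans isomerism cannot arise.
Only one geometric arrangement is possible.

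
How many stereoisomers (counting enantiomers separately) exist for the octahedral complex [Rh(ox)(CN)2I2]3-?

4

In an octahedral complex each vertex has one trans partner and four cis neighbours.
Each ox is bidentate and must span two cis positions.
There are 3 geometric isomers: CN trans, I cis; CN cis, I cis (chiral); CN cis, I trans.
One of these lacks any improper symmetry element and so occurs as an enantiomeric pair, giving 3 + 1 = 4 stereoisomers in total.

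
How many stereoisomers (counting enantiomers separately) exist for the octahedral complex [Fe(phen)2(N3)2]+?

3

The six octahedral sites form three mutually perpendicular trans pairs.
Each phen is bidentate and must span two cis positions.
The distinct arrangements are (2 in all): N3 trans; N3 cis (chiral).
One of these lacks any improper symmetry element and so occurs as an enantiomeric pair, giving 2 + 1 = 3 stereoisomers in total.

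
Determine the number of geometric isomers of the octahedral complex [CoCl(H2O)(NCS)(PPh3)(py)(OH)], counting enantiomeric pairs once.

Exhaustive case analysis gives 15 geometric isomers.

15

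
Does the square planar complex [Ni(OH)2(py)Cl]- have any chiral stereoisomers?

no

A square has two trans pairs of vertices; adjacent vertices are cis.
Systematic placement gives 2 geometric isomers: OH cis; OH trans.
Each arrangement has an internal mirror plane or centre of symmetry, so none is chiral.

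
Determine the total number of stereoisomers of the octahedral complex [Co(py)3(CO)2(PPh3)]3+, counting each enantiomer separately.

There are 3 geometric isomers: py mer, CO trans; py mer, CO cis; py fac, CO cis.
Each arrangement has an internal mirror plane or centre of symmetry, so none is chiral.

3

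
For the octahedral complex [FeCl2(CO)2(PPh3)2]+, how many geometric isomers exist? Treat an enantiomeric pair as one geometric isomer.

The six octahedral sites form three mutually perpendicular trans pairs.
Systematic placement gives 5 geometric isomers: Cl trans, CO trans, PPh3 trans; Cl cis, CO trans, PPh3 cis; Cl cis, CO cis, PPh3 trans; Cl cis, CO cis, PPh3 cis (chiral); Cl trans, CO cis, PPh3 cis.

5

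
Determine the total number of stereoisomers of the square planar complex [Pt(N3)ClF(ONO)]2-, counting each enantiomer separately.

A square has two trans pairs of vertices; adjacent vertices are cis.
There are 3 geometric isomers: (Cl/N3 trans, F/ONO trans); (Cl/ONO trans, F/N3 trans); (Cl/F trans, N3/ONO trans).
Each arrangement has an internal mirror plane or centre of symmetry, so none is chiral.

3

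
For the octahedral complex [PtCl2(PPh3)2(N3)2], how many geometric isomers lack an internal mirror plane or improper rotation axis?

The six octahedral sites form three mutually perpendicular trans pairs.
The distinct arrangements are (5 in all): Cl trans, PPh3 trans, N3 trans; Cl trans, PPh3 cis, N3 cis; Cl cis, PPh3 trans, N3 cis; Cl cis, PPh3 cis, N3 cis (chiral); Cl cis, PPh3 cis, N3 trans.
One of these lacks any improper symmetry element and so occurs as an enantiomeric pair, giving 5 + 1 = 6 stereoisomers in total.

1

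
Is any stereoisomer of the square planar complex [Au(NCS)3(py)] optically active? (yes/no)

no

Only one geometric arrangement is possible.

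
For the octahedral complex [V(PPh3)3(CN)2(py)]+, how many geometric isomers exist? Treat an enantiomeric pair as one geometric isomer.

There are 3 geometric isomers: PPh3 mer, CN trans; PPh3 fac, CN cis; PPh3 mer, CN cis.

3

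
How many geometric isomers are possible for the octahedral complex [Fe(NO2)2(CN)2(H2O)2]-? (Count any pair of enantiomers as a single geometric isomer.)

The distinct arrangements are (5 in all): NO2 trans, CN trans, H2O trans; NO2 cis, CN trans, H2O cis; NO2 trans, CN cis, H2O cis; NO2 cis, CN cis, H2O cis (chiral); NO2 cis, CN cis, H2O trans.

5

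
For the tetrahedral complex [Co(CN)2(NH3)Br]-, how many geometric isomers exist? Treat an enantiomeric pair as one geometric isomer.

1

Only one geometric arrangement is possible.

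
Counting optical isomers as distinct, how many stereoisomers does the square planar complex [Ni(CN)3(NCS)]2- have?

1

Only one geometric arrangement is possible.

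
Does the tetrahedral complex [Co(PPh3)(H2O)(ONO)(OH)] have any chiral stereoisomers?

In a tetrahedral complex all four positions are equivalent and every pair of ligands is adjacent — there is no cis/trans distinction.
Only one geometric arrangement is possible; it has no improper symmetry element, so it exists as a pair of enantiomers (2 stereoisomers).

yes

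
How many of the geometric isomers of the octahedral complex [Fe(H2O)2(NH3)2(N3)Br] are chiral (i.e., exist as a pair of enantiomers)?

In an octahedral complex each vertex has one trans partner and four cis neighbours.
Systematic placement gives 6 geometric isomers: H2O cis, NH3 trans; H2O cis, NH3 cis (3 arrangements, 2 chiral); H2O trans, NH3 trans; H2O trans, NH3 cis.
Of these, 2 lack any improper symmetry element and so occur as enantiomeric pairs, giving 6 + 2 = 8 stereoisomers in total.

2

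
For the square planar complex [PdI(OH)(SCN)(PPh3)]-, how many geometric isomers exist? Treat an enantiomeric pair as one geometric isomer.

A square has two trans pairs of vertices; adjacent vertices are cis.
There are 3 geometric isomers: (I/PPh3 trans, OH/SCN trans); (I/SCN trans, OH/PPh3 trans); (I/OH trans, PPh3/SCN trans).

3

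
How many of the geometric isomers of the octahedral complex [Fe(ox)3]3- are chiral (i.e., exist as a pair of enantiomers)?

In an octahedral complex each vertex has one trans partner and four cis neighbours.
Each ox is bidentate and must span two cis positions.
Only one geometric arrangement is possible; it has no improper symmetry element, so it exists as a pair of enantiomers (2 stereoisomers).

1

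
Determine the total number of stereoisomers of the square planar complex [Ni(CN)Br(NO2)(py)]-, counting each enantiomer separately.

In a square planar complex each vertex has one trans partner and two cis neighbours.
The distinct arrangements are (3 in all): (Br/NO2 trans, CN/py trans); (Br/py trans, CN/NO2 trans); (Br/CN trans, NO2/py trans).
Each arrangement has an internal mirror plane or centre of symmetry, so none is chiral.

3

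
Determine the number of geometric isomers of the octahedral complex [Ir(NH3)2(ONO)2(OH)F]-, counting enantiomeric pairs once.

An octahedron has six vertices in three trans pairs; every non-trans pair is cis.
The distinct arrangements are (6 in all): NH3 cis, ONO trans; NH3 cis, ONO cis (3 arrangements, 2 chiral); NH3 trans, ONO trans; NH3 trans, ONO cis.

6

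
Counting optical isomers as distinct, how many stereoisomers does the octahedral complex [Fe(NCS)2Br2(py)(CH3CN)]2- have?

8

The six octahedral sites form three mutually perpendicular trans pairs.
The distinct arrangements are (6 in all): NCS cis, Br trans; NCS trans, Br trans; NCS cis, Br cis (3 arrangements, 2 chiral); NCS trans, Br cis.
Of these, 2 lack any improper symmetry element and so occur as enantiomeric pairs, giving 6 + 2 = 8 stereoisomers in total.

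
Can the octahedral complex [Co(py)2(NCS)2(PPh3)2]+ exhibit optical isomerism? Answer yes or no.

yes

The six octahedral sites form three mutually perpendicular trans pairs.
There are 5 geometric isomers: py trans, NCS trans, PPh3 trans; py cis, NCS trans, PPh3 cis; py trans, NCS cis, PPh3 cis; py cis, NCS cis, PPh3 cis (chiral); py cis, NCS cis, PPh3 trans.
One of these lacks any improper symmetry element and so occurs as an enantiomeric pair, giving 5 + 1 = 6 stereoisomers in total.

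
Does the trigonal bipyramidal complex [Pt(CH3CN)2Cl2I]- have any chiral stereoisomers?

yes

A trigonal bipyramid has two axial and three equatorial sites, which are chemically inequivalent.
Systematic enumeration (placing each ligand type in turn and discarding arrangements equivalent by rotation or reflection) gives 5 geometric isomers.
One of these lacks any improper symmetry element and so occurs as an enantiomeric pair, giving 5 + 1 = 6 stereoisomers in total.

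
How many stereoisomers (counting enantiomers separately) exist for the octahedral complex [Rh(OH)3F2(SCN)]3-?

3

There are 3 geometric isomers: OH mer, F trans; OH fac, F cis; OH mer, F cis.
Each arrangement has an internal mirror plane or centre of symmetry, so none is chiral.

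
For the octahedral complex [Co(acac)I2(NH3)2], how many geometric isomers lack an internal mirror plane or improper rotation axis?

An octahedron has six vertices in three trans pairs; every non-trans pair is cis.
Each acac is bidentate and must span two cis positions.
The distinct arrangements are (3 in all): I trans, NH3 cis; I cis, NH3 cis (chiral); I cis, NH3 trans.
One of these lacks any improper symmetry element and so occurs as an enantiomeric pair, giving 3 + 1 = 4 stereoisomers in total.

1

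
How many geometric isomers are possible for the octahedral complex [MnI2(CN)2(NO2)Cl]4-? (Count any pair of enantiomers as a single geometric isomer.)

An octahedron has six vertices in three trans pairs; every non-trans pair is cis.
There are 6 geometric isomers: I cis, CN trans; I trans, CN trans; I cis, CN cis (3 arrangements, 2 chiral); I trans, CN cis.

6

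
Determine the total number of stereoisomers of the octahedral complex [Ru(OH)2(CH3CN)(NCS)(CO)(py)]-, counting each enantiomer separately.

In an octahedral complex each vertex has one trans partner and four cis neighbours.
Exhaustive case analysis gives 9 geometric isomers.
Of these, 6 lack any improper symmetry element and so occur as enantiomeric pairs, giving 9 + 6 = 15 stereoisomers in total.

15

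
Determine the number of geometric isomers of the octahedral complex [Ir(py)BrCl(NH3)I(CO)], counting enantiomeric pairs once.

In an octahedral complex each vertex has one trans partner and four cis neighbours.
Exhaustive case analysis gives 15 geometric isomers.

15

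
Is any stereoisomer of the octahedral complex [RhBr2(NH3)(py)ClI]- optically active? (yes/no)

In an octahedral complex each vertex has one trans partner and four cis neighbours.
Placing the ligands in turn and identifying arrangements related by rotation or reflection leaves 9 distinct geometric isomers.
Of these, 6 lack any improper symmetry element and so occur as enantiomeric pairs, giving 9 + 6 = 15 stereoisomers in total.

yes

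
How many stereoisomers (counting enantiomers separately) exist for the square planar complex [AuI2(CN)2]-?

2

In a square planar complex each vertex has one trans partner and two cis neighbours.
The distinct arrangements are (2 in all): I cis; I trans.
Each arrangement has an internal mirror plane or centre of symmetry, so none is chiral.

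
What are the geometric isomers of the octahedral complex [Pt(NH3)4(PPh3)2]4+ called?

The six octahedral sites form three mutually perpendicular trans pairs.
Working through the distinct placements yields 2 geometric isomers: PPh3 trans; PPh3 cis.

cis and trans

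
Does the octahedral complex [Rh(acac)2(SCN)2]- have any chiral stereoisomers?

yes

The six octahedral sites form three mutually perpendicular trans pairs.
Each acac is bidentate and must span two cis positions.
Systematic placement gives 2 geometric isomers: SCN trans; SCN cis (chiral).
One of these lacks any improper symmetry element and so occurs as an enantiomeric pair, giving 2 + 1 = 3 stereoisomers in total.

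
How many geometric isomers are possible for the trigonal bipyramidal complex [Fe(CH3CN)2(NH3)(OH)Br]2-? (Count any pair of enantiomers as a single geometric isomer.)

A trigonal bipyramid has two axial and three equatorial sites, which are chemically inequivalent.
Placing the ligands in turn and identifying arrangements related by rotation or reflection leaves 7 distinct geometric isomers.

7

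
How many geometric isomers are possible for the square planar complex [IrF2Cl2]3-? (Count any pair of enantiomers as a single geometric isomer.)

2

A square has two trans pairs of vertices; adjacent vertices are cis.
The distinct arrangements are (2 in all): F cis; F trans.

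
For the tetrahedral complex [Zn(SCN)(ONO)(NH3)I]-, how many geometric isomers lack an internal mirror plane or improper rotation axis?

In a tetrahedral complex all four positions are equivalent and every pair of ligands is adjacent — there is no cis/trans distinction.
Only one geometric arrangement is possible; it has no improper symmetry element, so it exists as a pair of enantiomers (2 stereoisomers).

1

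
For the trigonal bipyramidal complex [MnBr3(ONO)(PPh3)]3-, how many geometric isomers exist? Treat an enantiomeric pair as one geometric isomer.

In a trigonal bipyramid the two axial positions differ from the three equatorial ones.
The distinct arrangements are (4 in all): ONO equatorial, PPh3 equatorial; ONO axial, PPh3 equatorial; ONO equatorial, PPh3 axial; ONO axial, PPh3 axial.

4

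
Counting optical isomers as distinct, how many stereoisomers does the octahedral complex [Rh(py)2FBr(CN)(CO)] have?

In an octahedral complex each vertex has one trans partner and four cis neighbours.
Systematic enumeration (placing each ligand type in turn and discarding arrangements equivalent by rotation or reflection) gives 9 geometric isomers.
Of these, 6 lack any improper symmetry element and so occur as enantiomeric pairs, giving 9 + 6 = 15 stereoisomers in total.

15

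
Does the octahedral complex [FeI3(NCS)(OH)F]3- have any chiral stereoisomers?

The six octahedral sites form three mutually perpendicular trans pairs.
There are 4 geometric isomers: I mer (3 arrangements); I fac (chiral).
One of these lacks any improper symmetry element and so occurs as an enantiomeric pair, giving 4 + 1 = 5 stereoisomers in total.

yes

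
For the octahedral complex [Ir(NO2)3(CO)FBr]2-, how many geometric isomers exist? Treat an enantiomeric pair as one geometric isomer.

4

The six octahedral sites form three mutually perpendicular trans pairs.
There are 4 geometric isomers: NO2 mer (3 arrangements); NO2 fac (chiral).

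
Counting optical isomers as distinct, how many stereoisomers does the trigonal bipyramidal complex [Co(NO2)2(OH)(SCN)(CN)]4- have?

10

A trigonal bipyramid has two axial and three equatorial sites, which are chemically inequivalent.
Exhaustive case analysis gives 7 geometric isomers.
Of these, 3 lack any improper symmetry element and so occur as enantiomeric pairs, giving 7 + 3 = 10 stereoisomers in total.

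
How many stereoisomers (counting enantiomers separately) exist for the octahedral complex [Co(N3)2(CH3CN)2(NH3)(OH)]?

An octahedron has six vertices in three trans pairs; every non-trans pair is cis.
Working through the distinct placements yields 6 geometric isomers: N3 trans, CH3CN trans; N3 cis, CH3CN trans; N3 cis, CH3CN cis (3 arrangements, 2 chiral); N3 trans, CH3CN cis.
Of these, 2 lack any improper symmetry element and so occur as enantiomeric pairs, giving 6 + 2 = 8 stereoisomers in total.

8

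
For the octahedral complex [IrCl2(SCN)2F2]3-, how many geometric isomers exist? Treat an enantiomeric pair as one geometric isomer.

An octahedron has six vertices in three trans pairs; every non-trans pair is cis.
The distinct arrangements are (5 in all): Cl trans, SCN trans, F trans; Cl trans, SCN cis, F cis; Cl cis, SCN trans, F cis; Cl cis, SCN cis, F cis (chiral); Cl cis, SCN cis, F trans.

5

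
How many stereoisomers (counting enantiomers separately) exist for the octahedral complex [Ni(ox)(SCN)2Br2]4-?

An octahedron has six vertices in three trans pairs; every non-trans pair is cis.
Each ox is bidentate and must span two cis positions.
Working through the distinct placements yields 3 geometric isomers: SCN cis, Br trans; SCN cis, Br cis (chiral); SCN trans, Br cis.
One of these lacks any improper symmetry element and so occurs as an enantiomeric pair, giving 3 + 1 = 4 stereoisomers in total.

4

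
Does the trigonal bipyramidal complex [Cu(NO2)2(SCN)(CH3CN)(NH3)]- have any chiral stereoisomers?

yes

A trigonal bipyramid has two axial and three equatorial sites, which are chemically inequivalent.
Placing the ligands in turn and identifying arrangements related by rotation or reflection leaves 7 distinct geometric isomers.
Of these, 3 lack any improper symmetry element and so occur as enantiomeric pairs, giving 7 + 3 = 10 stereoisomers in total.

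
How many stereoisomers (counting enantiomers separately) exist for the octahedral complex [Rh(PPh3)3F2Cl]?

In an octahedral complex each vertex has one trans partner and four cis neighbours.
Working through the distinct placements yields 3 geometric isomers: PPh3 mer, F cis; PPh3 mer, F trans; PPh3 fac, F cis.
Each arrangement has an internal mirror plane or centre of symmetry, so none is chiral.

3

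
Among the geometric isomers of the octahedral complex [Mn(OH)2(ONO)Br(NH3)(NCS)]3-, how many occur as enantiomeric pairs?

Systematic enumeration (placing each ligand type in turn and discarding arrangements equivalent by rotation or reflection) gives 9 geometric isomers.
Of these, 6 lack any improper symmetry element and so occur as enantiomeric pairs, giving 9 + 6 = 15 stereoisomers in total.

6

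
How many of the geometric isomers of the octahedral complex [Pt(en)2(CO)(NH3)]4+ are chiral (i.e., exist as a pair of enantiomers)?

An octahedron has six vertices in three trans pairs; every non-trans pair is cis.
Each en is bidentate and must span two cis positions.
Systematic placement gives 2 geometric isomers: CO and NH3 mutually trans; CO and NH3 mutually cis (chiral).
One of these lacks any improper symmetry element and so occurs as an enantiomeric pair, giving 2 + 1 = 3 stereoisomers in total.

1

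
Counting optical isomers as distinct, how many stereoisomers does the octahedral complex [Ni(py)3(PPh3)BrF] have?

5

An octahedron has six vertices in three trans pairs; every non-trans pair is cis.
There are 4 geometric isomers: py mer (3 arrangements); py fac (chiral).
One of these lacks any improper symmetry element and so occurs as an enantiomeric pair, giving 4 + 1 = 5 stereoisomers in total.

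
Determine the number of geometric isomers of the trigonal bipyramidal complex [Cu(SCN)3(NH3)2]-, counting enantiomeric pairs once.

3

A trigonal bipyramid has two axial and three equatorial sites, which are chemically inequivalent.
Working through the distinct placements yields 3 geometric isomers: NH3 both axial; NH3 one axial, one equatorial; NH3 both equatorial.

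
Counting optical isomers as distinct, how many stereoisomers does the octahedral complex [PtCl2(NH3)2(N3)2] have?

6

An octahedron has six vertices in three trans pairs; every non-trans pair is cis.
The distinct arrangements are (5 in all): Cl trans, NH3 trans, N3 trans; Cl trans, NH3 cis, N3 cis; Cl cis, NH3 trans, N3 cis; Cl cis, NH3 cis, N3 cis (chiral); Cl cis, NH3 cis, N3 trans.
One of these lacks any improper symmetry element and so occurs as an enantiomeric pair, giving 5 + 1 = 6 stereoisomers in total.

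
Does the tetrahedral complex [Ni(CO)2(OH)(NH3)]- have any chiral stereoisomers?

Only one geometric arrangement is possible.

no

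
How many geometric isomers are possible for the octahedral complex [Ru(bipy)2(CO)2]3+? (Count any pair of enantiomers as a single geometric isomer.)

2

The six octahedral sites form three mutually perpendicular trans pairs.
Each bipy is bidentate and must span two cis positions.
The distinct arrangements are (2 in all): CO trans; CO cis (chiral).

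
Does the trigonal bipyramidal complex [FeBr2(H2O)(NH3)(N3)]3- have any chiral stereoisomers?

yes

Placing the ligands in turn and identifying arrangements related by rotation or reflection leaves 7 distinct geometric isomers.
Of these, 3 lack any improper symmetry element and so occur as enantiomeric pairs, giving 7 + 3 = 10 stereoisomers in total.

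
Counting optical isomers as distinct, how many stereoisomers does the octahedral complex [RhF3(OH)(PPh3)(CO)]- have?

5

Working through the distinct placements yields 4 geometric isomers: F mer (3 arrangements); F fac (chiral).
One of these lacks any improper symmetry element and so occurs as an enantiomeric pair, giving 4 + 1 = 5 stereoisomers in total.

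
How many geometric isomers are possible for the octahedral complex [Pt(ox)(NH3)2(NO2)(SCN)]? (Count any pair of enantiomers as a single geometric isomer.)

4

The six octahedral sites form three mutually perpendicular trans pairs.
Each ox is bidentate and must span two cis positions.
The distinct arrangements are (4 in all): NH3 trans; NH3 cis (3 arrangements, 2 chiral).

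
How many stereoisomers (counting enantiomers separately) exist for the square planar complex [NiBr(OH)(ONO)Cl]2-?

A square has two trans pairs of vertices; adjacent vertices are cis.
There are 3 geometric isomers: (Br/OH trans, Cl/ONO trans); (Br/ONO trans, Cl/OH trans); (Br/Cl trans, OH/ONO trans).
Each arrangement has an internal mirror plane or centre of symmetry, so none is chiral.

3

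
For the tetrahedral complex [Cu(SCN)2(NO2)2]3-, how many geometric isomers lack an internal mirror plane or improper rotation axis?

0

In a tetrahedral complex all four positions are equivalent and every pair of ligands is adjacent — there is no cis/trans distinction.
Only one geometric arrangement is possible.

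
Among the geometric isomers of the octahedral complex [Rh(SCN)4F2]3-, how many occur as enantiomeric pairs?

0

The six octahedral sites form three mutually perpendicular trans pairs.
There are 2 geometric isomers: F trans; F cis.
Each arrangement has an internal mirror plane or centre of symmetry, so none is chiral.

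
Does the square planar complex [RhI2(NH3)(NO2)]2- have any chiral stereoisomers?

no

In a square planar complex each vertex has one trans partner and two cis neighbours.
There are 2 geometric isomers: I cis; I trans.
Each arrangement has an internal mirror plane or centre of symmetry, so none is chiral.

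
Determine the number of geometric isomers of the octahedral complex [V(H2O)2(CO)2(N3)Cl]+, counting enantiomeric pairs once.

An octahedron has six vertices in three trans pairs; every non-trans pair is cis.
Working through the distinct placements yields 6 geometric isomers: H2O cis, CO trans; H2O trans, CO trans; H2O cis, CO cis (3 arrangements, 2 chiral); H2O trans, CO cis.

6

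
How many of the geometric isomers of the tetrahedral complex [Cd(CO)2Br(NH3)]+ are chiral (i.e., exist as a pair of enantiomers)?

In a tetrahedral complex all four positions are equivalent and every pair of ligands is adjacent — there is no cis/trans distinction.
Only one geometric arrangement is possible.

0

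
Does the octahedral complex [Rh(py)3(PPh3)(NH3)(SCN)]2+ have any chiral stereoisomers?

yes

The six octahedral sites form three mutually perpendicular trans pairs.
There are 4 geometric isomers: py mer (3 arrangements); py fac (chiral).
One of these lacks any improper symmetry element and so occurs as an enantiomeric pair, giving 4 + 1 = 5 stereoisomers in total.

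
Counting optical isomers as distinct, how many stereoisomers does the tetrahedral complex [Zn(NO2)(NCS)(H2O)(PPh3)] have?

All four vertices of a tetrahedron are equivalent and mutually adjacent, so cis/trans isomerism cannot arise.
Only one geometric arrangement is possible; it has no improper symmetry element, so it exists as a pair of enantiomers (2 stereoisomers).

2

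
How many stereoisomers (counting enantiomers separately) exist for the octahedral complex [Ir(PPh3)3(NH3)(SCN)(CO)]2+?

The six octahedral sites form three mutually perpendicular trans pairs.
The distinct arrangements are (4 in all): PPh3 mer (3 arrangements); PPh3 fac (chiral).
One of these lacks any improper symmetry element and so occurs as an enantiomeric pair, giving 4 + 1 = 5 stereoisomers in total.

5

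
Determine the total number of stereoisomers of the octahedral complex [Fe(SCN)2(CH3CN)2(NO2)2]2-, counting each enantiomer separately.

6

The six octahedral sites form three mutually perpendicular trans pairs.
Systematic placement gives 5 geometric isomers: SCN trans, CH3CN trans, NO2 trans; SCN cis, CH3CN trans, NO2 cis; SCN trans, CH3CN cis, NO2 cis; SCN cis, CH3CN cis, NO2 cis (chiral); SCN cis, CH3CN cis, NO2 trans.
One of these lacks any improper symmetry element and so occurs as an enantiomeric pair, giving 5 + 1 = 6 stereoisomers in total.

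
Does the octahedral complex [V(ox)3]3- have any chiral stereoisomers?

The six octahedral sites form three mutually perpendicular trans pairs.
Each ox is bidentate and must span two cis positions.
Only one geometric arrangement is possible; it has no improper symmetry element, so it exists as a pair of enantiomers (2 stereoisomers).

yes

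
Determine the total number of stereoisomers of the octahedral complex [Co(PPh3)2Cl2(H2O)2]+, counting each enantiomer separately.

In an octahedral complex each vertex has one trans partner and four cis neighbours.
Working through the distinct placements yields 5 geometric isomers: PPh3 trans, Cl trans, H2O trans; PPh3 cis, Cl trans, H2O cis; PPh3 trans, Cl cis, H2O cis; PPh3 cis, Cl cis, H2O cis (chiral); PPh3 cis, Cl cis, H2O trans.
One of these lacks any improper symmetry element and so occurs as an enantiomeric pair, giving 5 + 1 = 6 stereoisomers in total.

6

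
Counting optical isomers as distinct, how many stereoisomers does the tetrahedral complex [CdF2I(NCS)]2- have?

In a tetrahedral complex all four positions are equivalent and every pair of ligands is adjacent — there is no cis/trans distinction.
Only one geometric arrangement is possible.

1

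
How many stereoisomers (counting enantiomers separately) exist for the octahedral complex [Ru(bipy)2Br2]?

The six octahedral sites form three mutually perpendicular trans pairs.
Each bipy is bidentate and must span two cis positions.
Systematic placement gives 2 geometric isomers: Br trans; Br cis (chiral).
One of these lacks any improper symmetry element and so occurs as an enantiomeric pair, giving 2 + 1 = 3 stereoisomers in total.

3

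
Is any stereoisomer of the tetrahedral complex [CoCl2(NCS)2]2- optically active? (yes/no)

Only one geometric arrangement is possible.

no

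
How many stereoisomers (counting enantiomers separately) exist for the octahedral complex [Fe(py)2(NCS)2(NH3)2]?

6

In an octahedral complex each vertex has one trans partner and four cis neighbours.
There are 5 geometric isomers: py trans, NCS trans, NH3 trans; py cis, NCS trans, NH3 cis; py trans, NCS cis, NH3 cis; py cis, NCS cis, NH3 cis (chiral); py cis, NCS cis, NH3 trans.
One of these lacks any improper symmetry element and so occurs as an enantiomeric pair, giving 5 + 1 = 6 stereoisomers in total.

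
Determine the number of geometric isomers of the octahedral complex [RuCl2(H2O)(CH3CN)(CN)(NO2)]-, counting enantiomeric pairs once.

The six octahedral sites form three mutually perpendicular trans pairs.
Exhaustive case analysis gives 9 geometric isomers.

9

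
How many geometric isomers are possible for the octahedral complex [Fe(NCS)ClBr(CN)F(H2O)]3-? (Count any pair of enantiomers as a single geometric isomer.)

15

In an octahedral complex each vertex has one trans partner and four cis neighbours.
Exhaustive case analysis gives 15 geometric isomers.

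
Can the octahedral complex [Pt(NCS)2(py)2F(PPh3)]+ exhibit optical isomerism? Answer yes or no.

Working through the distinct placements yields 6 geometric isomers: NCS cis, py trans; NCS cis, py cis (3 arrangements, 2 chiral); NCS trans, py trans; NCS trans, py cis.
Of these, 2 lack any improper symmetry element and so occur as enantiomeric pairs, giving 6 + 2 = 8 stereoisomers in total.

yes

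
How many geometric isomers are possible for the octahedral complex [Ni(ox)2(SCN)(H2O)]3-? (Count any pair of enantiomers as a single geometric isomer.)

An octahedron has six vertices in three trans pairs; every non-trans pair is cis.
Each ox is bidentate and must span two cis positions.
The distinct arrangements are (2 in all): SCN and H2O mutually trans; SCN and H2O mutually cis (chiral).

2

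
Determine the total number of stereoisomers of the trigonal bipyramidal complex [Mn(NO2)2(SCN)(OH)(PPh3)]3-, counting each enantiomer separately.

Placing the ligands in turn and identifying arrangements related by rotation or reflection leaves 7 distinct geometric isomers.
Of these, 3 lack any improper symmetry element and so occur as enantiomeric pairs, giving 7 + 3 = 10 stereoisomers in total.

10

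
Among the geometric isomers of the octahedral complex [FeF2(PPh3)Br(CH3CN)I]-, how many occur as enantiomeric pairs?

An octahedron has six vertices in three trans pairs; every non-trans pair is cis.
Placing the ligands in turn and identifying arrangements related by rotation or reflection leaves 9 distinct geometric isomers.
Of these, 6 lack any improper symmetry element and so occur as enantiomeric pairs, giving 9 + 6 = 15 stereoisomers in total.

6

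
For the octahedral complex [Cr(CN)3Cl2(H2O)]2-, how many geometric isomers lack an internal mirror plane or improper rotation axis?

In an octahedral complex each vertex has one trans partner and four cis neighbours.
There are 3 geometric isomers: CN mer, Cl cis; CN mer, Cl trans; CN fac, Cl cis.
Each arrangement has an internal mirror plane or centre of symmetry, so none is chiral.

0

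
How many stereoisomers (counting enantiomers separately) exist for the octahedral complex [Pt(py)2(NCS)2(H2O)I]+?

An octahedron has six vertices in three trans pairs; every non-trans pair is cis.
The distinct arrangements are (6 in all): py trans, NCS trans; py cis, NCS cis (3 arrangements, 2 chiral); py trans, NCS cis; py cis, NCS trans.
Of these, 2 lack any improper symmetry element and so occur as enantiomeric pairs, giving 6 + 2 = 8 stereoisomers in total.

8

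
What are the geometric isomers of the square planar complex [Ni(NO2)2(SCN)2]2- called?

Working through the distinct placements yields 2 geometric isomers: NO2 cis; NO2 trans.

cis and trans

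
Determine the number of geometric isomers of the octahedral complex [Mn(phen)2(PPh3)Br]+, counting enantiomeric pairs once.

Each phen is bidentate and must span two cis positions.
Systematic placement gives 2 geometric isomers: PPh3 and Br mutually trans; PPh3 and Br mutually cis (chiral).

2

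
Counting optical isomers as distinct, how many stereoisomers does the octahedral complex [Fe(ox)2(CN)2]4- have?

The six octahedral sites form three mutually perpendicular trans pairs.
Each ox is bidentate and must span two cis positions.
The distinct arrangements are (2 in all): CN trans; CN cis (chiral).
One of these lacks any improper symmetry element and so occurs as an enantiomeric pair, giving 2 + 1 = 3 stereoisomers in total.

3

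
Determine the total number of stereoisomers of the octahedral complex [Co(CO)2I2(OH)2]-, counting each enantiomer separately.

Systematic placement gives 5 geometric isomers: CO trans, I trans, OH trans; CO trans, I cis, OH cis; CO cis, I cis, OH trans; CO cis, I cis, OH cis (chiral); CO cis, I trans, OH cis.
One of these lacks any improper symmetry element and so occurs as an enantiomeric pair, giving 5 + 1 = 6 stereoisomers in total.

6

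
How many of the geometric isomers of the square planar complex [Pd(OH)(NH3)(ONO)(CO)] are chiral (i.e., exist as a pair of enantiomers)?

0

A square has two trans pairs of vertices; adjacent vertices are cis.
The distinct arrangements are (3 in all): (CO/OH trans, NH3/ONO trans); (CO/ONO trans, NH3/OH trans); (CO/NH3 trans, OH/ONO trans).
Each arrangement has an internal mirror plane or centre of symmetry, so none is chiral.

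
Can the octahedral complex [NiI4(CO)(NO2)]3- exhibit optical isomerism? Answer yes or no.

no

There are 2 geometric isomers: CO and NO2 mutually cis; CO and NO2 mutually trans.
Each arrangement has an internal mirror plane or centre of symmetry, so none is chiral.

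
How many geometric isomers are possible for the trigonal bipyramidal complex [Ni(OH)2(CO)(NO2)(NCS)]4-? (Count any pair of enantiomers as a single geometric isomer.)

7

In a trigonal bipyramid the two axial positions differ from the three equatorial ones.
Exhaustive case analysis gives 7 geometric isomers.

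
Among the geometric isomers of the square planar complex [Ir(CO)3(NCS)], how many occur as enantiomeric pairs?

0

In a square planar complex each vertex has one trans partner and two cis neighbours.
Only one geometric arrangement is possible.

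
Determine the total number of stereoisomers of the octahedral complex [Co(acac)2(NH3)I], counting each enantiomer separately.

Each acac is bidentate and must span two cis positions.
Working through the distinct placements yields 2 geometric isomers: NH3 and I mutually trans; NH3 and I mutually cis (chiral).
One of these lacks any improper symmetry element and so occurs as an enantiomeric pair, giving 2 + 1 = 3 stereoisomers in total.

3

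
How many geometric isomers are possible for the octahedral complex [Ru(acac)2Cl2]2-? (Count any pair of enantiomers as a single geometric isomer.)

2

An octahedron has six vertices in three trans pairs; every non-trans pair is cis.
Each acac is bidentate and must span two cis positions.
The distinct arrangements are (2 in all): Cl trans; Cl cis (chiral).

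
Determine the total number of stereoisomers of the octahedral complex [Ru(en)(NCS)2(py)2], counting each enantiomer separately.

In an octahedral complex each vertex has one trans partner and four cis neighbours.
Each en is bidentate and must span two cis positions.
The distinct arrangements are (3 in all): NCS trans, py cis; NCS cis, py trans; NCS cis, py cis (chiral).
One of these lacks any improper symmetry element and so occurs as an enantiomeric pair, giving 3 + 1 = 4 stereoisomers in total.

4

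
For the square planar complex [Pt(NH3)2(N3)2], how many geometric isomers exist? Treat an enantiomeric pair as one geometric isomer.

2

In a square planar complex each vertex has one trans partner and two cis neighbours.
The distinct arrangements are (2 in all): NH3 cis; NH3 trans.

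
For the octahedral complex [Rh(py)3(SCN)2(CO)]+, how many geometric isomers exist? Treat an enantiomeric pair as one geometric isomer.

3

In an octahedral complex each vertex has one trans partner and four cis neighbours.
The distinct arrangements are (3 in all): py mer, SCN cis; py mer, SCN trans; py fac, SCN cis.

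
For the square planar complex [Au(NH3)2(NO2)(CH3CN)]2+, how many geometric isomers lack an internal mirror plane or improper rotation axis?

In a square planar complex each vertex has one trans partner and two cis neighbours.
Systematic placement gives 2 geometric isomers: NH3 cis; NH3 trans.
Each arrangement has an internal mirror plane or centre of symmetry, so none is chiral.

0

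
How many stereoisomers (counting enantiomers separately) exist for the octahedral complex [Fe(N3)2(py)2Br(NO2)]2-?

In an octahedral complex each vertex has one trans partner and four cis neighbours.
The distinct arrangements are (6 in all): N3 cis, py trans; N3 cis, py cis (3 arrangements, 2 chiral); N3 trans, py trans; N3 trans, py cis.
Of these, 2 lack any improper symmetry element and so occur as enantiomeric pairs, giving 6 + 2 = 8 stereoisomers in total.

8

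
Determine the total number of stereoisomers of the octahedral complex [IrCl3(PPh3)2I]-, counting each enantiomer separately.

In an octahedral complex each vertex has one trans partner and four cis neighbours.
The distinct arrangements are (3 in all): Cl mer, PPh3 trans; Cl mer, PPh3 cis; Cl fac, PPh3 cis.
Each arrangement has an internal mirror plane or centre of symmetry, so none is chiral.

3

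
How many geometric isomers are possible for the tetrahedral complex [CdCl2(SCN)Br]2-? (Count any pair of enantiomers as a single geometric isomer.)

All four vertices of a tetrahedron are equivalent and mutually adjacent, so cis/trans isomerism cannot arise.
Only one geometric arrangement is possible.

1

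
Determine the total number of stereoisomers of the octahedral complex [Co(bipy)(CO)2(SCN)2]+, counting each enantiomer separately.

4

The six octahedral sites form three mutually perpendicular trans pairs.
Each bipy is bidentate and must span two cis positions.
Working through the distinct placements yields 3 geometric isomers: CO trans, SCN cis; CO cis, SCN cis (chiral); CO cis, SCN trans.
One of these lacks any improper symmetry element and so occurs as an enantiomeric pair, giving 3 + 1 = 4 stereoisomers in total.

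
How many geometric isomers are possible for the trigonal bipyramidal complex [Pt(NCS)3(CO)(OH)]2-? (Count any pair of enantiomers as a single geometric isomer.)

A trigonal bipyramid has two axial and three equatorial sites, which are chemically inequivalent.
The distinct arrangements are (4 in all): CO axial, OH equatorial; CO axial, OH axial; CO equatorial, OH equatorial; CO equatorial, OH axial.

4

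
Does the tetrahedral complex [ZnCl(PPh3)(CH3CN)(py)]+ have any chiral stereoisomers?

yes

All four vertices of a tetrahedron are equivalent and mutually adjacent, so cis/trans isomerism cannot arise.
Only one geometric arrangement is possible; it has no improper symmetry element, so it exists as a pair of enantiomers (2 stereoisomers).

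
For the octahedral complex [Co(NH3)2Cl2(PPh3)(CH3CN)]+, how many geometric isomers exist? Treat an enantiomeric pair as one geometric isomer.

The six octahedral sites form three mutually perpendicular trans pairs.
There are 6 geometric isomers: NH3 cis, Cl cis (3 arrangements, 2 chiral); NH3 trans, Cl cis; NH3 cis, Cl trans; NH3 trans, Cl trans.

6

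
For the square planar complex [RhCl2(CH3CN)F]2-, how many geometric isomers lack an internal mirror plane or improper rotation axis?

0

Working through the distinct placements yields 2 geometric isomers: Cl cis; Cl trans.
Each arrangement has an internal mirror plane or centre of symmetry, so none is chiral.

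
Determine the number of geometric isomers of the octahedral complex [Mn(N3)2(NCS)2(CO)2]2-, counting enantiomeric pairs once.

The six octahedral sites form three mutually perpendicular trans pairs.
Systematic placement gives 5 geometric isomers: N3 trans, NCS trans, CO trans; N3 cis, NCS cis, CO trans; N3 cis, NCS trans, CO cis; N3 cis, NCS cis, CO cis (chiral); N3 trans, NCS cis, CO cis.

5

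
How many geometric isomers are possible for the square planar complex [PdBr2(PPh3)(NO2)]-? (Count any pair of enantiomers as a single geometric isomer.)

2

In a square planar complex each vertex has one trans partner and two cis neighbours.
Working through the distinct placements yields 2 geometric isomers: Br cis; Br trans.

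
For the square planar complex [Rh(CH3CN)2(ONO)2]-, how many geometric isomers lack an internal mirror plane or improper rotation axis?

0

In a square planar complex each vertex has one trans partner and two cis neighbours.
Working through the distinct placements yields 2 geometric isomers: CH3CN cis; CH3CN trans.
Each arrangement has an internal mirror plane or centre of symmetry, so none is chiral.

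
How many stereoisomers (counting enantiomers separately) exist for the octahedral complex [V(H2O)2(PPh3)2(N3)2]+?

An octahedron has six vertices in three trans pairs; every non-trans pair is cis.
Systematic placement gives 5 geometric isomers: H2O trans, PPh3 trans, N3 trans; H2O trans, PPh3 cis, N3 cis; H2O cis, PPh3 trans, N3 cis; H2O cis, PPh3 cis, N3 cis (chiral); H2O cis, PPh3 cis, N3 trans.
One of these lacks any improper symmetry element and so occurs as an enantiomeric pair, giving 5 + 1 = 6 stereoisomers in total.

6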